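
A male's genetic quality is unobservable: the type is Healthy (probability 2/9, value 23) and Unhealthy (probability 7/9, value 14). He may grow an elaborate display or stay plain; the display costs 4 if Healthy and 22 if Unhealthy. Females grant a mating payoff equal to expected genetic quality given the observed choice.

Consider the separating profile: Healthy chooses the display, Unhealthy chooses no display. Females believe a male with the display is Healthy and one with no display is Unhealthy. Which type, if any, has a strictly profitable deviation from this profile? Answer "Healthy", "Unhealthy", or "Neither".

The display pays 23; no display pays 14.
Healthy: assigned the display, nets 23 − 4 = 19; deviating to no display nets 14.
Unhealthy: assigned no display, nets 14; deviating to the display nets 23 − 22 = 1.
Both types strictly prefer their assigned action; no profitable deviation.

Neither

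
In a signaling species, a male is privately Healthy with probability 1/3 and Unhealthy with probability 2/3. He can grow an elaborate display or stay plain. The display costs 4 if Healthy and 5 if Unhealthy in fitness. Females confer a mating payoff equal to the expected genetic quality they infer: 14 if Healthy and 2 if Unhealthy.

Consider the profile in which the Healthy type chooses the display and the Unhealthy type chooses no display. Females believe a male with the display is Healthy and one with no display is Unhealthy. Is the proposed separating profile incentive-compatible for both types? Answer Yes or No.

No

Under these beliefs, the display earns mating payoff 14 and no display earns mating payoff 2.
Healthy: the display nets 14 − 4 = 10; no display nets 2. Healthy prefers the display.
Unhealthy: the display nets 14 − 5 = 9; no display nets 2. Unhealthy would deviate to the display.
Unhealthy has a profitable deviation, so the profile is not an equilibrium.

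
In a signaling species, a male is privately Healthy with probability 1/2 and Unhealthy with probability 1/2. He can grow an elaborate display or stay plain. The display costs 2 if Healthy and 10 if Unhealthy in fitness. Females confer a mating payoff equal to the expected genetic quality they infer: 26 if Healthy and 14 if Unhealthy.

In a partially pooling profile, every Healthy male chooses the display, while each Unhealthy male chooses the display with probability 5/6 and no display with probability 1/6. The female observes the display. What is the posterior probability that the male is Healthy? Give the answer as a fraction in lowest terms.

6/11

P(the display) = (1/2)·1 + (1/2)·(5/6) = 11/12.
By Bayes' rule, P(Healthy | the display) = (1/2) / (11/12) = 6/11.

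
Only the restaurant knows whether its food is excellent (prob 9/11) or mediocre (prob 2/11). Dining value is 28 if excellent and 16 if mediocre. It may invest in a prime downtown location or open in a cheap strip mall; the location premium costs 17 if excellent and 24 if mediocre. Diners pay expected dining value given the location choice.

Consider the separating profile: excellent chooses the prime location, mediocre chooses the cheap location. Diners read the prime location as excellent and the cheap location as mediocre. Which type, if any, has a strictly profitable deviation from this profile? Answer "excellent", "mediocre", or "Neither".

excellent

The prime location pays 28; the cheap location pays 16.
excellent: assigned the prime location, nets 28 − 17 = 11; deviating to the cheap location nets 16.
mediocre: assigned the cheap location, nets 16; deviating to the prime location nets 28 − 24 = 4.
The excellent type gains 5 by deviating.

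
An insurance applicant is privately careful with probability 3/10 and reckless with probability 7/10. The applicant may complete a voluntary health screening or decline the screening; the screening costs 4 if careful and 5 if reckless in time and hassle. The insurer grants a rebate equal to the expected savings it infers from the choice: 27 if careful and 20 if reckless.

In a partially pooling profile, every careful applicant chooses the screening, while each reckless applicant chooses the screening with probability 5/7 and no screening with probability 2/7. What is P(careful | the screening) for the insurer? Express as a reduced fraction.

P(the screening) = (3/10)·1 + (7/10)·(5/7) = 4/5.
By Bayes' rule, P(careful | the screening) = (3/10) / (4/5) = 3/8.

3/8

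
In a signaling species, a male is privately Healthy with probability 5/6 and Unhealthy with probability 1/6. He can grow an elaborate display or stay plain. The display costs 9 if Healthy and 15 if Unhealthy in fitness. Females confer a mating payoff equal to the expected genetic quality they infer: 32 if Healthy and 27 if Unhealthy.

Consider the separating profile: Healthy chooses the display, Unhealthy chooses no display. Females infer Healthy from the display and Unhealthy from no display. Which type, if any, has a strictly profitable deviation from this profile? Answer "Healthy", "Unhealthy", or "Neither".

The display pays 32; no display pays 27.
Healthy: assigned the display, nets 32 − 9 = 23; deviating to no display nets 27.
Unhealthy: assigned no display, nets 27; deviating to the display nets 32 − 15 = 17.
The Healthy type gains 4 by deviating.

Healthy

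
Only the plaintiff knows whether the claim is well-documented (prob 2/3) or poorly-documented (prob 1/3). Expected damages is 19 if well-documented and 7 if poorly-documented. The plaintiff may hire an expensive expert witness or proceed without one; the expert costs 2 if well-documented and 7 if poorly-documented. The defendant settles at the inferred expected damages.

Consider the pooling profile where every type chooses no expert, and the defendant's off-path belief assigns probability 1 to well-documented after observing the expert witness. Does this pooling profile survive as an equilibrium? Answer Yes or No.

No

On path, the defendant holds the prior and pays 2/3·19 + 1/3·7 = 15. Off path (the expert witness), believing well-documented, it pays 19.
well-documented: no expert nets 15; the expert witness nets 19 − 2 = 17. well-documented would deviate.
poorly-documented: no expert nets 15; the expert witness nets 19 − 7 = 12. poorly-documented stays.
A type deviates, so pooling fails.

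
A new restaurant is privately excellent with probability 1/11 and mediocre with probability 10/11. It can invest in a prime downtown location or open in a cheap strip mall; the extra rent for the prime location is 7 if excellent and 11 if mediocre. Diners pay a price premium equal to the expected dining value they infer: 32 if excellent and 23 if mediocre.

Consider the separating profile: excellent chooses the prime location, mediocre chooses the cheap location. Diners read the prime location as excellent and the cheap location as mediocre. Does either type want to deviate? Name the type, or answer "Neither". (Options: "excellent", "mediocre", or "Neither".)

The prime location pays 32; the cheap location pays 23.
excellent: assigned the prime location, nets 32 − 7 = 25; deviating to the cheap location nets 23.
mediocre: assigned the cheap location, nets 23; deviating to the prime location nets 32 − 11 = 21.
Both types strictly prefer their assigned action; no profitable deviation.

Neither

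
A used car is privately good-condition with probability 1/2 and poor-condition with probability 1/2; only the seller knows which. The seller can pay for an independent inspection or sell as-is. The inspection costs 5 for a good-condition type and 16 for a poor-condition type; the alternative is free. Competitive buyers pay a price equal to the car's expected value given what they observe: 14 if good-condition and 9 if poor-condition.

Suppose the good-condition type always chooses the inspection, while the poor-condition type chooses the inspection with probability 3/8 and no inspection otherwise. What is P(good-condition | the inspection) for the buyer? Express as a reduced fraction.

8/11

P(the inspection) = (1/2)·1 + (1/2)·(3/8) = 11/16.
By Bayes' rule, P(good-condition | the inspection) = (1/2) / (11/16) = 8/11.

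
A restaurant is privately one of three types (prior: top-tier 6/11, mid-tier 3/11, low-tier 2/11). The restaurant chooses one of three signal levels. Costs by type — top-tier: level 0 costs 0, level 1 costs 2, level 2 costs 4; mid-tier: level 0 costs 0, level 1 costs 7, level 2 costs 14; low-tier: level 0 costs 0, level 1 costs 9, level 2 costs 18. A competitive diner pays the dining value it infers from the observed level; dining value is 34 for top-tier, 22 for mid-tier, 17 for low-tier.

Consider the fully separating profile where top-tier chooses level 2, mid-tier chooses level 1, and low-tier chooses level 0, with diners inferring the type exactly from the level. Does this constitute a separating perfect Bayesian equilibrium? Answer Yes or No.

Separating price premiums: level 2 → 34, level 1 → 22, level 0 → 17.
top-tier (assigned level 2): level 0: 17 − 0 = 17; level 1: 22 − 2 = 20; level 2: 34 − 4 = 30. top-tier stays.
mid-tier (assigned level 1): level 0: 17 − 0 = 17; level 1: 22 − 7 = 15; level 2: 34 − 14 = 20. mid-tier prefers level 2.
low-tier (assigned level 0): level 0: 17 − 0 = 17; level 1: 22 − 9 = 13; level 2: 34 − 18 = 16. low-tier stays.
At least one type deviates; the separating profile fails.

No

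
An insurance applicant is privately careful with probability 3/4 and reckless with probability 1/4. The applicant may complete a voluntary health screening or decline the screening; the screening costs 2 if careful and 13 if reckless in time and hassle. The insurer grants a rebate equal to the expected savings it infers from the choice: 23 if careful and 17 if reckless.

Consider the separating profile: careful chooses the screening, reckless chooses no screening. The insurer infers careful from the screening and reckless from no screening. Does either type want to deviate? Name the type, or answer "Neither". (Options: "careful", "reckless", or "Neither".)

Neither

The screening pays 23; no screening pays 17.
careful: assigned the screening, nets 23 − 2 = 21; deviating to no screening nets 17.
reckless: assigned no screening, nets 17; deviating to the screening nets 23 − 13 = 10.
Both types strictly prefer their assigned action; no profitable deviation.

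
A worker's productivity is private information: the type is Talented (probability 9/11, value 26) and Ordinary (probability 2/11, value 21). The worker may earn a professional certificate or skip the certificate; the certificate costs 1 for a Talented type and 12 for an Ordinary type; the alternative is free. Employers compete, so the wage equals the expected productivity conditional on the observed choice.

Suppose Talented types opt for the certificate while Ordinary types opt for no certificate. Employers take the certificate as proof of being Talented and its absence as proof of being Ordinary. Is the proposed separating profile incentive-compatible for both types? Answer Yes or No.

Under these beliefs, the certificate earns wage 26 and no certificate earns wage 21.
Talented: the certificate nets 26 − 1 = 25; no certificate nets 21. Talented prefers the certificate.
Ordinary: the certificate nets 26 − 12 = 14; no certificate nets 21. Ordinary prefers no certificate.
Neither type deviates, so the separating profile is an equilibrium.

Yes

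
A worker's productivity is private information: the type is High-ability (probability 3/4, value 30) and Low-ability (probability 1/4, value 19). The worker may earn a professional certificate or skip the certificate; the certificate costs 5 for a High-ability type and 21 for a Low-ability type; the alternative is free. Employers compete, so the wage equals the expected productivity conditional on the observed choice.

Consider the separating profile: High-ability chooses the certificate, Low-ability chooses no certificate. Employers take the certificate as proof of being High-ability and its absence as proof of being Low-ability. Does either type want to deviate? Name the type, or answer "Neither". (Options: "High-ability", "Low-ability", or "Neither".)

The certificate pays 30; no certificate pays 19.
High-ability: assigned the certificate, nets 30 − 5 = 25; deviating to no certificate nets 19.
Low-ability: assigned no certificate, nets 19; deviating to the certificate nets 30 − 21 = 9.
Both types strictly prefer their assigned action; no profitable deviation.

Neither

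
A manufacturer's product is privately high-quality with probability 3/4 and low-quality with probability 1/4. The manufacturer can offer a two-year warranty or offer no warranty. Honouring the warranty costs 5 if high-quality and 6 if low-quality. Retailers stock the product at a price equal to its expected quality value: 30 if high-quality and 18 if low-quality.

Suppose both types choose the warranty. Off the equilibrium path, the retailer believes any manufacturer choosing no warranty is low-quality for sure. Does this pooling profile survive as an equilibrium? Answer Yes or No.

On path, the retailer holds the prior and pays 3/4·30 + 1/4·18 = 27. Off path (no warranty), believing low-quality, it pays 18.
high-quality: the warranty nets 27 − 5 = 22; no warranty nets 18. high-quality stays.
low-quality: the warranty nets 27 − 6 = 21; no warranty nets 18. low-quality stays.
No type deviates, so pooling is sustained.

Yes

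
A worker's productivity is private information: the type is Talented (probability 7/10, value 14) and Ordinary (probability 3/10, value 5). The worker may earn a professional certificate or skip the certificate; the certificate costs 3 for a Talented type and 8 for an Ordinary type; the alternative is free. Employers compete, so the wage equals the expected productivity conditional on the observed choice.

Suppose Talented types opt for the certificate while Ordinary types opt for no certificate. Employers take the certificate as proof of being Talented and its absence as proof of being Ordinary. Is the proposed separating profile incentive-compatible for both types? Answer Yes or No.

Under these beliefs, the certificate earns wage 14 and no certificate earns wage 5.
Talented: the certificate nets 14 − 3 = 11; no certificate nets 5. Talented prefers the certificate.
Ordinary: the certificate nets 14 − 8 = 6; no certificate nets 5. Ordinary would deviate to the certificate.
Ordinary has a profitable deviation, so the profile is not an equilibrium.

No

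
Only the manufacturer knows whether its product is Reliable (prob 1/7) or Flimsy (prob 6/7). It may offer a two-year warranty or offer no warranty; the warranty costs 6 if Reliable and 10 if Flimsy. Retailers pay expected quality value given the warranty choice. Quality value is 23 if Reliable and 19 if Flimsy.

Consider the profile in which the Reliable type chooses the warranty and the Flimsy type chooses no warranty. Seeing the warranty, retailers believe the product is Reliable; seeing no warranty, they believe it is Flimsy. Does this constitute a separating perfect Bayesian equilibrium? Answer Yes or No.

No

Under these beliefs, the warranty earns price 23 and no warranty earns price 19.
Reliable: the warranty nets 23 − 6 = 17; no warranty nets 19. Reliable would deviate to no warranty.
Flimsy: the warranty nets 23 − 10 = 13; no warranty nets 19. Flimsy prefers no warranty.
Reliable has a profitable deviation, so the profile is not an equilibrium.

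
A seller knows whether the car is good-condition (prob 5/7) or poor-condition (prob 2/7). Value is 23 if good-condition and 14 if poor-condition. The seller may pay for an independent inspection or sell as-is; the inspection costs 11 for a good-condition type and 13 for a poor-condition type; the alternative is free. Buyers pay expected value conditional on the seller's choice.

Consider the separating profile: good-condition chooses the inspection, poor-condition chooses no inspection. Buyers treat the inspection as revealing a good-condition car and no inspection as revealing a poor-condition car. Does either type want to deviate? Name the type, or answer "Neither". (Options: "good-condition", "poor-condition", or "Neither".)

The inspection pays 23; no inspection pays 14.
good-condition: assigned the inspection, nets 23 − 11 = 12; deviating to no inspection nets 14.
poor-condition: assigned no inspection, nets 14; deviating to the inspection nets 23 − 13 = 10.
The good-condition type gains 2 by deviating.

good-condition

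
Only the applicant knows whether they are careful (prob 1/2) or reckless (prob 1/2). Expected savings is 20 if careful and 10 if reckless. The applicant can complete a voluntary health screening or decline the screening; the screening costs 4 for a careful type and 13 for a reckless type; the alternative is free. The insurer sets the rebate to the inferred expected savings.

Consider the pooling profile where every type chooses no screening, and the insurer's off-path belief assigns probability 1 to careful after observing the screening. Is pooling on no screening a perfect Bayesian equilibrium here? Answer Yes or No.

On path, the insurer holds the prior and pays 1/2·20 + 1/2·10 = 15. Off path (the screening), believing careful, it pays 20.
careful: no screening nets 15; the screening nets 20 − 4 = 16. careful would deviate.
reckless: no screening nets 15; the screening nets 20 − 13 = 7. reckless stays.
A type deviates, so pooling fails.

No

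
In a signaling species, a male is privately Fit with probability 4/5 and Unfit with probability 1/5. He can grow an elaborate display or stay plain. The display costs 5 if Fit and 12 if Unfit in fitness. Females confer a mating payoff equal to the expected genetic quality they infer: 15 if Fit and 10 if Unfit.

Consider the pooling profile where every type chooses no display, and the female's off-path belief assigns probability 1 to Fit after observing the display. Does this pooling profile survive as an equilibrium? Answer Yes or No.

Yes

On path, the female holds the prior and pays 4/5·15 + 1/5·10 = 14. Off path (the display), believing Fit, it pays 15.
Fit: no display nets 14; the display nets 15 − 5 = 10. Fit stays.
Unfit: no display nets 14; the display nets 15 − 12 = 3. Unfit stays.
No type deviates, so pooling is sustained.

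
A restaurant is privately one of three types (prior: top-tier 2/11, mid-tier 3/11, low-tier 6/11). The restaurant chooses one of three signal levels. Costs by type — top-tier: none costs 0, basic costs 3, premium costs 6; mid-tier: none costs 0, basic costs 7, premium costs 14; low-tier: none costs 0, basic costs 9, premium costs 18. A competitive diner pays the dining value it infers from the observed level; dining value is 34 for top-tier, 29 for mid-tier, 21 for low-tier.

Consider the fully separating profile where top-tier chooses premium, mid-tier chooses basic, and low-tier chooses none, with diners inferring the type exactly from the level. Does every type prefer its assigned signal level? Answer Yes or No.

Separating price premiums: premium → 34, basic → 29, none → 21.
top-tier (assigned premium): none: 21 − 0 = 21; basic: 29 − 3 = 26; premium: 34 − 6 = 28. top-tier stays.
mid-tier (assigned basic): none: 21 − 0 = 21; basic: 29 − 7 = 22; premium: 34 − 14 = 20. mid-tier stays.
low-tier (assigned none): none: 21 − 0 = 21; basic: 29 − 9 = 20; premium: 34 − 18 = 16. low-tier stays.
Every type prefers its assigned level; separation holds.

Yes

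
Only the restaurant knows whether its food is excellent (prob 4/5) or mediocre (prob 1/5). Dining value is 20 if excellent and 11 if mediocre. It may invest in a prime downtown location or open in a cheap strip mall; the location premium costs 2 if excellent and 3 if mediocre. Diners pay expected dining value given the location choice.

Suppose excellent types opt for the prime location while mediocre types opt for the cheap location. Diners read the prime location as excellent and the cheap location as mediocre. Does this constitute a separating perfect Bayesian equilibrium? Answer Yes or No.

No

Under these beliefs, the prime location earns price premium 20 and the cheap location earns price premium 11.
excellent: the prime location nets 20 − 2 = 18; the cheap location nets 11. excellent prefers the prime location.
mediocre: the prime location nets 20 − 3 = 17; the cheap location nets 11. mediocre would deviate to the prime location.
mediocre has a profitable deviation, so the profile is not an equilibrium.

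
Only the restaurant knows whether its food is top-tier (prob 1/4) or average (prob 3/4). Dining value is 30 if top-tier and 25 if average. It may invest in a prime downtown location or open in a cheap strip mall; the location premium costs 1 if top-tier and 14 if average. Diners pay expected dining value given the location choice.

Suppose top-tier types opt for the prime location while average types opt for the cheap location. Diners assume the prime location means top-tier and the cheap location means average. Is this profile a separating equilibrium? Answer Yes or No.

Under these beliefs, the prime location earns price premium 30 and the cheap location earns price premium 25.
top-tier: the prime location nets 30 − 1 = 29; the cheap location nets 25. top-tier prefers the prime location.
average: the prime location nets 30 − 14 = 16; the cheap location nets 25. average prefers the cheap location.
Neither type deviates, so the separating profile is an equilibrium.

Yes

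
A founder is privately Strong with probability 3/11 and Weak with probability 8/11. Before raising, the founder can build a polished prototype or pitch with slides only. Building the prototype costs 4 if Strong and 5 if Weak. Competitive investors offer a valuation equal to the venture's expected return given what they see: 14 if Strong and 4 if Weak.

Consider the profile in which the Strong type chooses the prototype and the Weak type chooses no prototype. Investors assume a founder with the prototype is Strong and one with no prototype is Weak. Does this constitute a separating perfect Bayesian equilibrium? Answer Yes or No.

No

Under these beliefs, the prototype earns valuation 14 and no prototype earns valuation 4.
Strong: the prototype nets 14 − 4 = 10; no prototype nets 4. Strong prefers the prototype.
Weak: the prototype nets 14 − 5 = 9; no prototype nets 4. Weak would deviate to the prototype.
Weak has a profitable deviation, so the profile is not an equilibrium.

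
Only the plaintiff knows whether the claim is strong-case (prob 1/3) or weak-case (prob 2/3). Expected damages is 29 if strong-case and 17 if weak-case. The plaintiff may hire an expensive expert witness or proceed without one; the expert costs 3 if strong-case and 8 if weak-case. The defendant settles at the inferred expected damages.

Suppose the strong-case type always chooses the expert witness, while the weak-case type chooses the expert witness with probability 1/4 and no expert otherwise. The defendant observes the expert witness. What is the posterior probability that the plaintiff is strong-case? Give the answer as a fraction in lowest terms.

P(the expert witness) = (1/3)·1 + (2/3)·(1/4) = 1/2.
By Bayes' rule, P(strong-case | the expert witness) = (1/3) / (1/2) = 2/3.

2/3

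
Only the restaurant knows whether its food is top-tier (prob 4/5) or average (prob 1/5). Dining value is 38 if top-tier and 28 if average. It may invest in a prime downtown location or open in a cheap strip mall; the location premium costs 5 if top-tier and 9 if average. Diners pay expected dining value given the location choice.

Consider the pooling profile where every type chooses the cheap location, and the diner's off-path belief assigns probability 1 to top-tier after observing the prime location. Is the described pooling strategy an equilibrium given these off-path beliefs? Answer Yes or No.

On path, the diner holds the prior and pays 4/5·38 + 1/5·28 = 36. Off path (the prime location), believing top-tier, it pays 38.
top-tier: the cheap location nets 36; the prime location nets 38 − 5 = 33. top-tier stays.
average: the cheap location nets 36; the prime location nets 38 − 9 = 29. average stays.
No type deviates, so pooling is sustained.

Yes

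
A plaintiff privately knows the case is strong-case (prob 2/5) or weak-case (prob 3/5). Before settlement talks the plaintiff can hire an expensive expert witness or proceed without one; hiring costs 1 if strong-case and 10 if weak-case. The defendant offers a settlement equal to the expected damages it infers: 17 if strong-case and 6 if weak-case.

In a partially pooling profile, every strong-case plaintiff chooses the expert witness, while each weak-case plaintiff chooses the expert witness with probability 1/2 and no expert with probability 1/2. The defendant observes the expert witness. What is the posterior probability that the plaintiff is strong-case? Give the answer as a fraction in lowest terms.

4/7

P(the expert witness) = (2/5)·1 + (3/5)·(1/2) = 7/10.
By Bayes' rule, P(strong-case | the expert witness) = (2/5) / (7/10) = 4/7.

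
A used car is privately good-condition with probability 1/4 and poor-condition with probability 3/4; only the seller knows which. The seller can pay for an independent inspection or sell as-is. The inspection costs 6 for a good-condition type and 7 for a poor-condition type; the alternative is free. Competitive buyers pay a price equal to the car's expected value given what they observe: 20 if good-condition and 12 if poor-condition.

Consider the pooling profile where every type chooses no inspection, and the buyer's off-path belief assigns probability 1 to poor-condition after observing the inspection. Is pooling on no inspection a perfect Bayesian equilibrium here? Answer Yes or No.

On path, the buyer holds the prior and pays 1/4·20 + 3/4·12 = 14. Off path (the inspection), believing poor-condition, it pays 12.
good-condition: no inspection nets 14; the inspection nets 12 − 6 = 6. good-condition stays.
poor-condition: no inspection nets 14; the inspection nets 12 − 7 = 5. poor-condition stays.
No type deviates, so pooling is sustained.

Yes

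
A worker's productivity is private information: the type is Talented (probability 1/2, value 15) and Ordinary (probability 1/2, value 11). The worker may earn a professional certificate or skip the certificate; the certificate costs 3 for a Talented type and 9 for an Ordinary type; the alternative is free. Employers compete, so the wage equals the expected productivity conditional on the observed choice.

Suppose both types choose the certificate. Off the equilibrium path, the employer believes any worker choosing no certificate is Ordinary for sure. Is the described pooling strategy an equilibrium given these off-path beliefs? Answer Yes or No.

No

On path, the employer holds the prior and pays 1/2·15 + 1/2·11 = 13. Off path (no certificate), believing Ordinary, it pays 11.
Talented: the certificate nets 13 − 3 = 10; no certificate nets 11. Talented would deviate.
Ordinary: the certificate nets 13 − 9 = 4; no certificate nets 11. Ordinary would deviate.
A type deviates, so pooling fails.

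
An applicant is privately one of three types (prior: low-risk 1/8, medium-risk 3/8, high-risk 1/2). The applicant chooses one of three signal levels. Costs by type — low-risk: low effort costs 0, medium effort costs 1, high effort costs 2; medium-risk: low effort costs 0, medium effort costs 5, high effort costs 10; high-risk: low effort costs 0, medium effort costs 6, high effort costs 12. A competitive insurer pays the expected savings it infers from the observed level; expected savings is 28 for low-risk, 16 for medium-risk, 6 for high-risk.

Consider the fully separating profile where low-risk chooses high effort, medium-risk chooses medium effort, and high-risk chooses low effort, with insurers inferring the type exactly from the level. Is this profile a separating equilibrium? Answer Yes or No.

No

Separating rebates: high effort → 28, medium effort → 16, low effort → 6.
low-risk (assigned high effort): low effort: 6 − 0 = 6; medium effort: 16 − 1 = 15; high effort: 28 − 2 = 26. low-risk stays.
medium-risk (assigned medium effort): low effort: 6 − 0 = 6; medium effort: 16 − 5 = 11; high effort: 28 − 10 = 18. medium-risk prefers high effort.
high-risk (assigned low effort): low effort: 6 − 0 = 6; medium effort: 16 − 6 = 10; high effort: 28 − 12 = 16. high-risk prefers high effort.
At least one type deviates; the separating profile fails.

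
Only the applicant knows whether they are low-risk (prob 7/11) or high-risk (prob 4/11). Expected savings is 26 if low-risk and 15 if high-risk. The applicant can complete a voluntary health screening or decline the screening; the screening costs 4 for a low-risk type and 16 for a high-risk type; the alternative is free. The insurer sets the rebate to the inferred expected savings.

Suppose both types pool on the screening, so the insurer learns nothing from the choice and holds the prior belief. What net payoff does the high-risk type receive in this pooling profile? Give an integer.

Pooled rebate = 7/11·26 + 4/11·15 = 22.
high-risk pays cost 16 for the screening, so net payoff = 22 − 16 = 6.

6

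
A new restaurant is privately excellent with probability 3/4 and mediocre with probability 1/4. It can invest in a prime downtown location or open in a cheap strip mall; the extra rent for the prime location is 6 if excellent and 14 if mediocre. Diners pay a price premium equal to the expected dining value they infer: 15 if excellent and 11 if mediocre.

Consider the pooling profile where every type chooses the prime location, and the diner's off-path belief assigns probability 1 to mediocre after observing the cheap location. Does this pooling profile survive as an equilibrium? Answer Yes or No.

No

On path, the diner holds the prior and pays 3/4·15 + 1/4·11 = 14. Off path (the cheap location), believing mediocre, it pays 11.
excellent: the prime location nets 14 − 6 = 8; the cheap location nets 11. excellent would deviate.
mediocre: the prime location nets 14 − 14 = 0; the cheap location nets 11. mediocre would deviate.
A type deviates, so pooling fails.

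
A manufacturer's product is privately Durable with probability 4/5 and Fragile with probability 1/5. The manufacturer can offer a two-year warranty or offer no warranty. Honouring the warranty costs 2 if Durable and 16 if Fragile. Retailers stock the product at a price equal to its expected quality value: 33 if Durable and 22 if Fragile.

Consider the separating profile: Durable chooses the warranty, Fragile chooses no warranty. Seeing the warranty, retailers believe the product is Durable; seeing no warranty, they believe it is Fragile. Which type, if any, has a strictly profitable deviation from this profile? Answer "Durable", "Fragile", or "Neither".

Neither

The warranty pays 33; no warranty pays 22.
Durable: assigned the warranty, nets 33 − 2 = 31; deviating to no warranty nets 22.
Fragile: assigned no warranty, nets 22; deviating to the warranty nets 33 − 16 = 17.
Both types strictly prefer their assigned action; no profitable deviation.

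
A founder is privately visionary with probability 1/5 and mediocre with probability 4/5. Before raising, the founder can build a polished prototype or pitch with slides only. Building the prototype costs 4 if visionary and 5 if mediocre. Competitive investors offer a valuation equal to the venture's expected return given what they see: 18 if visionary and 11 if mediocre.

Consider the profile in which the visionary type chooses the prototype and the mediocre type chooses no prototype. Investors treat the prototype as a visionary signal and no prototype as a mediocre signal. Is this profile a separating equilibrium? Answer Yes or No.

No

Under these beliefs, the prototype earns valuation 18 and no prototype earns valuation 11.
visionary: the prototype nets 18 − 4 = 14; no prototype nets 11. visionary prefers the prototype.
mediocre: the prototype nets 18 − 5 = 13; no prototype nets 11. mediocre would deviate to the prototype.
mediocre has a profitable deviation, so the profile is not an equilibrium.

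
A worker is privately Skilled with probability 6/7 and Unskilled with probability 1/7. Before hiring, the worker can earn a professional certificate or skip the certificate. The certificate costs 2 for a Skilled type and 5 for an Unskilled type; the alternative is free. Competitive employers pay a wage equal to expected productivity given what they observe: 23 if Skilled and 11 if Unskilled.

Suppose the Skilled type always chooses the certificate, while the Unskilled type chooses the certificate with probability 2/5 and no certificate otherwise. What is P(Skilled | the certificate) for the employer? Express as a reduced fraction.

P(the certificate) = (6/7)·1 + (1/7)·(2/5) = 32/35.
By Bayes' rule, P(Skilled | the certificate) = (6/7) / (32/35) = 15/16.

15/16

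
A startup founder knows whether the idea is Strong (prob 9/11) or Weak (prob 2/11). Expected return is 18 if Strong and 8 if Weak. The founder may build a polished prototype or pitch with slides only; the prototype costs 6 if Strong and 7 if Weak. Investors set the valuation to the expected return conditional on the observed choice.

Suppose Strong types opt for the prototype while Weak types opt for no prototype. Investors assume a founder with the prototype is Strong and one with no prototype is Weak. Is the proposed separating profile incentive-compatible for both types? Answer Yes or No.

Under these beliefs, the prototype earns valuation 18 and no prototype earns valuation 8.
Strong: the prototype nets 18 − 6 = 12; no prototype nets 8. Strong prefers the prototype.
Weak: the prototype nets 18 − 7 = 11; no prototype nets 8. Weak would deviate to the prototype.
Weak has a profitable deviation, so the profile is not an equilibrium.

No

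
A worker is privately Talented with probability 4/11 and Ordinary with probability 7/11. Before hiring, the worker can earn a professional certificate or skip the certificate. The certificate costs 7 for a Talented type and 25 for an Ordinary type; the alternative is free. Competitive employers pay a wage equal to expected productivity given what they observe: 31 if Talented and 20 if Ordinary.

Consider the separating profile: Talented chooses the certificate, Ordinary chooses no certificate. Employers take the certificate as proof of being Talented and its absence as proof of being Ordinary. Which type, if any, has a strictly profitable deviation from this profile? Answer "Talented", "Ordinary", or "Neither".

The certificate pays 31; no certificate pays 20.
Talented: assigned the certificate, nets 31 − 7 = 24; deviating to no certificate nets 20.
Ordinary: assigned no certificate, nets 20; deviating to the certificate nets 31 − 25 = 6.
Both types strictly prefer their assigned action; no profitable deviation.

Neither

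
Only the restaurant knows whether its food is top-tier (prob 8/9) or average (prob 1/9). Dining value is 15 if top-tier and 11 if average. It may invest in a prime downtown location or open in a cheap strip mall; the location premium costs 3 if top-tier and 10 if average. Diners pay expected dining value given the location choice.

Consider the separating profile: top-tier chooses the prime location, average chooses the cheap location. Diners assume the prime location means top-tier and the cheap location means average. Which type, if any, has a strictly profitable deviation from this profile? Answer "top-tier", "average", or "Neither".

The prime location pays 15; the cheap location pays 11.
top-tier: assigned the prime location, nets 15 − 3 = 12; deviating to the cheap location nets 11.
average: assigned the cheap location, nets 11; deviating to the prime location nets 15 − 10 = 5.
Both types strictly prefer their assigned action; no profitable deviation.

Neither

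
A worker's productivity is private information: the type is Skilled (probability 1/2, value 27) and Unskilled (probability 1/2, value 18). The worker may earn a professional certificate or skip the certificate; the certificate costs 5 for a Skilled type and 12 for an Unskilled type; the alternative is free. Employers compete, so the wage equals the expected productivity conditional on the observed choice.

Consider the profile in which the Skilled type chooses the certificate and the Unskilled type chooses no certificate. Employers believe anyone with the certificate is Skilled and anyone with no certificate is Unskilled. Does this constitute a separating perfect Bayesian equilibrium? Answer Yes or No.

Under these beliefs, the certificate earns wage 27 and no certificate earns wage 18.
Skilled: the certificate nets 27 − 5 = 22; no certificate nets 18. Skilled prefers the certificate.
Unskilled: the certificate nets 27 − 12 = 15; no certificate nets 18. Unskilled prefers no certificate.
Neither type deviates, so the separating profile is an equilibrium.

Yes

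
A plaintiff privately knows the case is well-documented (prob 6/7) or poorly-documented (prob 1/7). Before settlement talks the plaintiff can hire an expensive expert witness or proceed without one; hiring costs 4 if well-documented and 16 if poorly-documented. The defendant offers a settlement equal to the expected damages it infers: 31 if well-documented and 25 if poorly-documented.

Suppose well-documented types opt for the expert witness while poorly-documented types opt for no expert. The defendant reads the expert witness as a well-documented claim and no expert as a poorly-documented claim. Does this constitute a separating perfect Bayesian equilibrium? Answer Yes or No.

Yes

Under these beliefs, the expert witness earns settlement 31 and no expert earns settlement 25.
well-documented: the expert witness nets 31 − 4 = 27; no expert nets 25. well-documented prefers the expert witness.
poorly-documented: the expert witness nets 31 − 16 = 15; no expert nets 25. poorly-documented prefers no expert.
Neither type deviates, so the separating profile is an equilibrium.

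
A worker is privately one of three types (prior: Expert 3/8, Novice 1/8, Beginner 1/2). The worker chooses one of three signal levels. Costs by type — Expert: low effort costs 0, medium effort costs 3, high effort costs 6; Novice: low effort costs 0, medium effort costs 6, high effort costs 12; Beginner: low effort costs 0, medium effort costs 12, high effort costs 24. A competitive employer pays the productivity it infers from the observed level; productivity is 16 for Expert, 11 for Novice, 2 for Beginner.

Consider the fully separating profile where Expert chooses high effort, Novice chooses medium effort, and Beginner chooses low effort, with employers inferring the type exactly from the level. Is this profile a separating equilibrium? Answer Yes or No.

Yes

Separating wages: high effort → 16, medium effort → 11, low effort → 2.
Expert (assigned high effort): low effort: 2 − 0 = 2; medium effort: 11 − 3 = 8; high effort: 16 − 6 = 10. Expert stays.
Novice (assigned medium effort): low effort: 2 − 0 = 2; medium effort: 11 − 6 = 5; high effort: 16 − 12 = 4. Novice stays.
Beginner (assigned low effort): low effort: 2 − 0 = 2; medium effort: 11 − 12 = -1; high effort: 16 − 24 = -8. Beginner stays.
Every type prefers its assigned level; separation holds.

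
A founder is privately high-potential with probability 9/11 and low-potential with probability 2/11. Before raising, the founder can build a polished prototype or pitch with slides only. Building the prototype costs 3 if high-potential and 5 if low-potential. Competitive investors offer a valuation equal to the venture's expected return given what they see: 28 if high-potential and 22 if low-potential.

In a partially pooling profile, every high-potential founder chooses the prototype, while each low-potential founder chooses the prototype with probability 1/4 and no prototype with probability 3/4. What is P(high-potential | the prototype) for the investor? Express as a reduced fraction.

18/19

P(the prototype) = (9/11)·1 + (2/11)·(1/4) = 19/22.
By Bayes' rule, P(high-potential | the prototype) = (9/11) / (19/22) = 18/19.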